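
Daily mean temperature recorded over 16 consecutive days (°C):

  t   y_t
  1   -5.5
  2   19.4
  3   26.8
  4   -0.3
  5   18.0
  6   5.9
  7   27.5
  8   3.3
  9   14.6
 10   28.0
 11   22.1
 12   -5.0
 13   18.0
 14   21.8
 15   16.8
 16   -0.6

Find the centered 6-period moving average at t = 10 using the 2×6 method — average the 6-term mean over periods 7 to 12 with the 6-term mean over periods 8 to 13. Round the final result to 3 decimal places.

Sum over 7–12: 27.5 + 3.3 + 14.6 + 28.0 + 22.1 + (-5.0) = 90.5
Sum over 8–13: 3.3 + 14.6 + 28.0 + 22.1 + (-5.0) + 18.0 = 81.0
CMA at t=10 = (90.5 + 81.0) / (2·6) = 171.5 / 12 = 14.292

14.292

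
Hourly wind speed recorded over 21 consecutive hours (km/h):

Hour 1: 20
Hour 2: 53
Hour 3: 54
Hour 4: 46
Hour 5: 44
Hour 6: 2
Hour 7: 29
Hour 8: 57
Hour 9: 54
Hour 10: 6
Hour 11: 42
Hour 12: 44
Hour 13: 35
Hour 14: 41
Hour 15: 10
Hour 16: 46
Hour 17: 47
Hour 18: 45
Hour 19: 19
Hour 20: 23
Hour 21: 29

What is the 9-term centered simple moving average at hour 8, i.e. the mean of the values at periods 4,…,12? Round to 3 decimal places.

36.000

Sum of periods 4–12: 46 + 44 + 2 + 29 + 57 + 54 + 6 + 42 + 44 = 324
Divide by 9: 324 / 9 = 36.000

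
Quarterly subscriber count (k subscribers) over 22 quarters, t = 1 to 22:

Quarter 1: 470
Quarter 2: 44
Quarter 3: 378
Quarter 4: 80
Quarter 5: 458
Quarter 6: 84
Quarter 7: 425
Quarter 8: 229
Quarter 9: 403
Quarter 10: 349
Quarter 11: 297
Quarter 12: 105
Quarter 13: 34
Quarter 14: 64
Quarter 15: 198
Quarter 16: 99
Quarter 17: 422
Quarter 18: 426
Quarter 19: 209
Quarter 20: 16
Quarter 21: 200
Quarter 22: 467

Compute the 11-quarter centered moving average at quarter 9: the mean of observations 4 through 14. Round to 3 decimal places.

229.818

Sum of periods 4–14: 80 + 458 + 84 + 425 + 229 + 403 + 349 + 297 + 105 + 34 + 64 = 2528
Divide by 11: 2528 / 11 = 229.818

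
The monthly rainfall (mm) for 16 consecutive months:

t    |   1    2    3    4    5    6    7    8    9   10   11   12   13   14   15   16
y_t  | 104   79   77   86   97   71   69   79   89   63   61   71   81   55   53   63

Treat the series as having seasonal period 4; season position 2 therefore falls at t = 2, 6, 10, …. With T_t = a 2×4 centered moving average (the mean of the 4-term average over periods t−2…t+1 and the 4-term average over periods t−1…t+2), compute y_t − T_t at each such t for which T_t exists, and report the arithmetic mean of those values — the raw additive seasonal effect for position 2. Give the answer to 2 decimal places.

Season position 2 occurs at t = 6, 10, 14 (where T_t is defined).
t=6: T_6 = 79.8750; y_6 − T_6 = 71 − 79.8750 = -8.8750
t=10: T_10 = 72.0000; y_10 − T_10 = 63 − 72.0000 = -9.0000
t=14: T_14 = 64.0000; y_14 − T_14 = 55 − 64.0000 = -9.0000
Mean deviation: (-8.8750 + -9.0000 + -9.0000) / 3 = -8.96

-8.96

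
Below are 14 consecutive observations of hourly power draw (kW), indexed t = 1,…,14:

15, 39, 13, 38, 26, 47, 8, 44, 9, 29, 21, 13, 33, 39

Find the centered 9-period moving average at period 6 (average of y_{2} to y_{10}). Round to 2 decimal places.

28.11

Sum of periods 2–10: 39 + 13 + 38 + 26 + 47 + 8 + 44 + 9 + 29 = 253
Divide by 9: 253 / 9 = 28.11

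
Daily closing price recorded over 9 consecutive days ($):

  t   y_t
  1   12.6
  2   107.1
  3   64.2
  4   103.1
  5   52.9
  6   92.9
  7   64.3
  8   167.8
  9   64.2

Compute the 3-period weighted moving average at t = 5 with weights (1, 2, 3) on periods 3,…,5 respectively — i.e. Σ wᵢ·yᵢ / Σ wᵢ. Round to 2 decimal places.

Weighted sum: 1·64.2 + 2·103.1 + 3·52.9 = 64.2 + 206.2 + 158.7 = 429.1
Weight total: 1 + 2 + 3 = 6
WMA = 429.1 / 6 = 71.52

71.52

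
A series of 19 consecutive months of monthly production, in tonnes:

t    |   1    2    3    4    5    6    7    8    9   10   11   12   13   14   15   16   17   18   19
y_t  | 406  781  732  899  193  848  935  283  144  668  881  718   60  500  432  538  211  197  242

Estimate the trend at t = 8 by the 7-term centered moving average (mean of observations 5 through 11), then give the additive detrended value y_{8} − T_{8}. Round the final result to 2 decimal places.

-281.57

Trend T_8 = (193 + 848 + 935 + 283 + 144 + 668 + 881) / 7 = 3952/7 = 564.5714
Detrended value: 283 − 564.5714 = -281.57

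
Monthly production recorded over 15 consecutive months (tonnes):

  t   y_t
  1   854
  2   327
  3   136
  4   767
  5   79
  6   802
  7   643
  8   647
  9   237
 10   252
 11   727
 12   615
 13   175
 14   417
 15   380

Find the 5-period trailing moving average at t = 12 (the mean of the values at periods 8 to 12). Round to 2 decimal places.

495.60

Sum of periods 8–12: 647 + 237 + 252 + 727 + 615 = 2478
Divide by 5: 2478 / 5 = 495.60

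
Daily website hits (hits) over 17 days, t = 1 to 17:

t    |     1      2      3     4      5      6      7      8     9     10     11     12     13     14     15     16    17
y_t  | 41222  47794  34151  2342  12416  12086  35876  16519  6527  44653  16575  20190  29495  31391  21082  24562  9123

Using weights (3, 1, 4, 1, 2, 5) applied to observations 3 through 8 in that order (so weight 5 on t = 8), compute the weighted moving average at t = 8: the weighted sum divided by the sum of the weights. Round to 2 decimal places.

20055.75

Weighted sum: 3·34151 + 1·2342 + 4·12416 + 1·12086 + 2·35876 + 5·16519 = 102453 + 2342 + 49664 + 12086 + 71752 + 82595 = 320892
Weight total: 3 + 1 + 4 + 1 + 2 + 5 = 16
WMA = 320892 / 16 = 20055.75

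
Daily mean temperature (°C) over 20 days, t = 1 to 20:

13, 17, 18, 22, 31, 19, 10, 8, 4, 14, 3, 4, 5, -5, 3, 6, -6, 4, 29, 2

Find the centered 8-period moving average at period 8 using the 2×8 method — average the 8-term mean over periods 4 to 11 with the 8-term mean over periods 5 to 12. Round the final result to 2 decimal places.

12.75

Sum over 4–11: 22 + 31 + 19 + 10 + 8 + 4 + 14 + 3 = 111
Sum over 5–12: 31 + 19 + 10 + 8 + 4 + 14 + 3 + 4 = 93
CMA at t=8 = (111 + 93) / (2·8) = 204 / 16 = 12.75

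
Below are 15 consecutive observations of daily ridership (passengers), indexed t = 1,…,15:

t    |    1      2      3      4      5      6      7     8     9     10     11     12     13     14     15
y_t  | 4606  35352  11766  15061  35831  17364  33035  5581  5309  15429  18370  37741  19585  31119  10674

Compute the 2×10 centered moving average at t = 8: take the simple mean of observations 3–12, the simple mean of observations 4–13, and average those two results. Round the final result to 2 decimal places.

Sum over 3–12: 11766 + 15061 + 35831 + 17364 + 33035 + 5581 + 5309 + 15429 + 18370 + 37741 = 195487
Sum over 4–13: 15061 + 35831 + 17364 + 33035 + 5581 + 5309 + 15429 + 18370 + 37741 + 19585 = 203306
CMA at t=8 = (195487 + 203306) / (2·10) = 398793 / 20 = 19939.65

19939.65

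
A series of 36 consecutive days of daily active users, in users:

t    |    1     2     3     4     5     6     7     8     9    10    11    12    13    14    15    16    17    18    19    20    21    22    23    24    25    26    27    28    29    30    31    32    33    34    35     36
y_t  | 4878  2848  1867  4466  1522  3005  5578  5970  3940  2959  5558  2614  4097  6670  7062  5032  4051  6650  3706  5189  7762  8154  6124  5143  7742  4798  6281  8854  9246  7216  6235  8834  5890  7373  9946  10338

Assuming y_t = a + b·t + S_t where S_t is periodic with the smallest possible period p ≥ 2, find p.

7

First differences y_{t+1} − y_t: -2030, -981, 2599, -2944, 1483, 2573, 392, -2030, -981, 2599, -2944, 1483, 2573, 392, -2030, -981, …
The difference pattern repeats every 7 terms and not for any smaller step, so p = 7.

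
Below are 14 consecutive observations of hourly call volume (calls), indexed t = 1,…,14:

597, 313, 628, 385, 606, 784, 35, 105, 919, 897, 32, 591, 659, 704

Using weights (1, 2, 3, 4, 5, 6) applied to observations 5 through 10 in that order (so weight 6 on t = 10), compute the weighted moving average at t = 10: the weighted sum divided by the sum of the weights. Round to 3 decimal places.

603.619

Weighted sum: 1·606 + 2·784 + 3·35 + 4·105 + 5·919 + 6·897 = 606 + 1568 + 105 + 420 + 4595 + 5382 = 12676
Weight total: 1 + 2 + 3 + 4 + 5 + 6 = 21
WMA = 12676 / 21 = 603.619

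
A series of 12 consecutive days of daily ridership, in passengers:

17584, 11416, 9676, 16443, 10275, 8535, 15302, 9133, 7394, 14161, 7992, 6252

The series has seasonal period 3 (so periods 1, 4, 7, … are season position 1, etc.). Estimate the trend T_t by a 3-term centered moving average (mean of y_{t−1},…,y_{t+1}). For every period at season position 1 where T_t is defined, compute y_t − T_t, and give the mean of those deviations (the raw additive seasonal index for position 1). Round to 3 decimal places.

Season position 1 occurs at t = 4, 7, 10 (where T_t is defined).
t=4: T_4 = 12131.33333; y_4 − T_4 = 16443 − 12131.33333 = 4311.66667
t=7: T_7 = 10990.00000; y_7 − T_7 = 15302 − 10990.00000 = 4312.00000
t=10: T_10 = 9849.00000; y_10 − T_10 = 14161 − 9849.00000 = 4312.00000
Mean deviation: (4311.66667 + 4312.00000 + 4312.00000) / 3 = 4311.889

4311.889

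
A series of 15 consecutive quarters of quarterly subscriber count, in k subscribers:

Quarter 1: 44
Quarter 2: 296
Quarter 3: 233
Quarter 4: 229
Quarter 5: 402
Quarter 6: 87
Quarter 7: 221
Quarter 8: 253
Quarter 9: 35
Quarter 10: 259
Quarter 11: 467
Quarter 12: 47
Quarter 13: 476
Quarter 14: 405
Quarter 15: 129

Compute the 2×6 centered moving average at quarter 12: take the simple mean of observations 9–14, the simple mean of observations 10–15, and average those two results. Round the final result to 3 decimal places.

Sum over 9–14: 35 + 259 + 467 + 47 + 476 + 405 = 1689
Sum over 10–15: 259 + 467 + 47 + 476 + 405 + 129 = 1783
CMA at t=12 = (1689 + 1783) / (2·6) = 3472 / 12 = 289.333

289.333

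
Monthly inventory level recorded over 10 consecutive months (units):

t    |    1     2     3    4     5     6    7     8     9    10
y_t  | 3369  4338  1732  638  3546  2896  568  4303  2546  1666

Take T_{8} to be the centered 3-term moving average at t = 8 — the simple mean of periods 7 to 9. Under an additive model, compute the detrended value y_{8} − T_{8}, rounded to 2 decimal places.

1830.67

Trend T_8 = (568 + 4303 + 2546) / 3 = 7417/3 = 2472.3333
Detrended value: 4303 − 2472.3333 = 1830.67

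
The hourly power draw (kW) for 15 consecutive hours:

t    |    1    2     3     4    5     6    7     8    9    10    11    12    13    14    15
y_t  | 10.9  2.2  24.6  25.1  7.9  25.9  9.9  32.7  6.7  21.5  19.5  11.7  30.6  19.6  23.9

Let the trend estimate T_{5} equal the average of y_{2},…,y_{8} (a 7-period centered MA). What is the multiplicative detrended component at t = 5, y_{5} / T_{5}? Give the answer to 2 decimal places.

0.43

Trend T_5 = (2.2 + 24.6 + 25.1 + 7.9 + 25.9 + 9.9 + 32.7) / 7 = 128.3/7 = 18.3286
Ratio to trend: 7.9 / 18.3286 = 0.43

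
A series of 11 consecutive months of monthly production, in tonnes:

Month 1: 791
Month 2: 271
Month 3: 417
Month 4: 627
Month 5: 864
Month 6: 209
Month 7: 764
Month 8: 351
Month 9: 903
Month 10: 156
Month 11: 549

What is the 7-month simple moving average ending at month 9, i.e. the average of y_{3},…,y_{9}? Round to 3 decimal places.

Sum of periods 3–9: 417 + 627 + 864 + 209 + 764 + 351 + 903 = 4135
Divide by 7: 4135 / 7 = 590.714

590.714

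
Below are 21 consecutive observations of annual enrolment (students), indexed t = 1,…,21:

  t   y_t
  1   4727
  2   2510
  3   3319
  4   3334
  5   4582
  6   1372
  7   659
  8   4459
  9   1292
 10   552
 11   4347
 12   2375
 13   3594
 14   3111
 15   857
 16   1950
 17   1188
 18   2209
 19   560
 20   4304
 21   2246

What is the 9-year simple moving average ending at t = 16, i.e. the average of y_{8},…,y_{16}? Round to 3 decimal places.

2504.111

Sum of periods 8–16: 4459 + 1292 + 552 + 4347 + 2375 + 3594 + 3111 + 857 + 1950 = 22537
Divide by 9: 22537 / 9 = 2504.111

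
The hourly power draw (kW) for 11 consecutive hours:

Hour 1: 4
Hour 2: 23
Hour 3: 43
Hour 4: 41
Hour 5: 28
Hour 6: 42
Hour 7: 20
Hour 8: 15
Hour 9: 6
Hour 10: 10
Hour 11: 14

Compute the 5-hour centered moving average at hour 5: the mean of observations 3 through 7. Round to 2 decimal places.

Sum of periods 3–7: 43 + 41 + 28 + 42 + 20 = 174
Divide by 5: 174 / 5 = 34.80

34.80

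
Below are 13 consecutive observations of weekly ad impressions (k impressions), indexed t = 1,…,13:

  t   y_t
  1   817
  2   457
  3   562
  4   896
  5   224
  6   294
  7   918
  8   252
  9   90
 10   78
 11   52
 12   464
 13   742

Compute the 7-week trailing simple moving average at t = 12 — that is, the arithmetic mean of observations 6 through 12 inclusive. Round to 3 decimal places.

Sum of periods 6–12: 294 + 918 + 252 + 90 + 78 + 52 + 464 = 2148
Divide by 7: 2148 / 7 = 306.857

306.857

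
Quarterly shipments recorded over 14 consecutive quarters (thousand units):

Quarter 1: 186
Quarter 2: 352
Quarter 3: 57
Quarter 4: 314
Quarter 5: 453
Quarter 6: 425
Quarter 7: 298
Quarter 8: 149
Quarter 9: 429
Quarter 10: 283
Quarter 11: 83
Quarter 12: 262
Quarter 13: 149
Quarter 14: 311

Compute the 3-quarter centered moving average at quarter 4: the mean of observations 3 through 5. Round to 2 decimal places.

274.67

Sum of periods 3–5: 57 + 314 + 453 = 824
Divide by 3: 824 / 3 = 274.67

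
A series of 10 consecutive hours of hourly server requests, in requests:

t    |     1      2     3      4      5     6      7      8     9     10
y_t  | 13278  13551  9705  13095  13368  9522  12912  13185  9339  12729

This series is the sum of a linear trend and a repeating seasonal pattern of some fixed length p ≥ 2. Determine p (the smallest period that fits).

First differences y_{t+1} − y_t: 273, -3846, 3390, 273, -3846, 3390, 273, -3846, …
The difference pattern repeats every 3 terms and not for any smaller step, so p = 3.

3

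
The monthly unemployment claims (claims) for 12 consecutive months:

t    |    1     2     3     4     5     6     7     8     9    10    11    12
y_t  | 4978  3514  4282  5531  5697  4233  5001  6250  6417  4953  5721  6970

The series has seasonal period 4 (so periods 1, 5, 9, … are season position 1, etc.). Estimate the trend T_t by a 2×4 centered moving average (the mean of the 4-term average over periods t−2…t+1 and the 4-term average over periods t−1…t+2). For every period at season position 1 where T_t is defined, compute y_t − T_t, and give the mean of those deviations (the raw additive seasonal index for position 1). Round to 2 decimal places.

Season position 1 occurs at t = 5, 9 (where T_t is defined).
t=5: T_5 = 5025.6250; y_5 − T_5 = 5697 − 5025.6250 = 671.3750
t=9: T_9 = 5745.2500; y_9 − T_9 = 6417 − 5745.2500 = 671.7500
Mean deviation: (671.3750 + 671.7500) / 2 = 671.56

671.56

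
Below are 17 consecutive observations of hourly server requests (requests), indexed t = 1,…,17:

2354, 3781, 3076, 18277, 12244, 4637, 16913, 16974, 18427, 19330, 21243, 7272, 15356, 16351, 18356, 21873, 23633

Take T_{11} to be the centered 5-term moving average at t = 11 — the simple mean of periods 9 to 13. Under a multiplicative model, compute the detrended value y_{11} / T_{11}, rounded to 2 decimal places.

1.30

Trend T_11 = (18427 + 19330 + 21243 + 7272 + 15356) / 5 = 81628/5 = 16325.6000
Ratio to trend: 21243 / 16325.6000 = 1.30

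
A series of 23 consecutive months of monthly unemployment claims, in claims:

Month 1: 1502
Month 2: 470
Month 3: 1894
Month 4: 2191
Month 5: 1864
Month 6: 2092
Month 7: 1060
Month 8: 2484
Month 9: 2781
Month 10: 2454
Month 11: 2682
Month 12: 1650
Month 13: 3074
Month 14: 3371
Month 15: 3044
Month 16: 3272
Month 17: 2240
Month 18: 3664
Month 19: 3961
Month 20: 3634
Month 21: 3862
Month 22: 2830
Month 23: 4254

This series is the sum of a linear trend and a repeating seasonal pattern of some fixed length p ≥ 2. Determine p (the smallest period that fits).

First differences y_{t+1} − y_t: -1032, 1424, 297, -327, 228, -1032, 1424, 297, -327, 228, -1032, 1424, …
The difference pattern repeats every 5 terms and not for any smaller step, so p = 5.

5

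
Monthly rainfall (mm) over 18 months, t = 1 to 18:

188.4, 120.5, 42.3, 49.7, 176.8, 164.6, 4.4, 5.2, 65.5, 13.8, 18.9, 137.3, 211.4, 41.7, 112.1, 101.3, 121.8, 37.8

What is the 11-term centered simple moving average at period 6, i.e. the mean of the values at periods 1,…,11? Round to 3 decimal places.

Sum of periods 1–11: 188.4 + 120.5 + 42.3 + 49.7 + 176.8 + 164.6 + 4.4 + 5.2 + 65.5 + 13.8 + 18.9 = 850.1
Divide by 11: 850.1 / 11 = 77.282

77.282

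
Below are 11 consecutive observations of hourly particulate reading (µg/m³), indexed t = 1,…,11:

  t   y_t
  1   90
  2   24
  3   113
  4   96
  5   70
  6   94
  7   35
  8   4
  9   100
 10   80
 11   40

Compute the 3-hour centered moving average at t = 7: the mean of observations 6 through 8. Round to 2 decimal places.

44.33

Sum of periods 6–8: 94 + 35 + 4 = 133
Divide by 3: 133 / 3 = 44.33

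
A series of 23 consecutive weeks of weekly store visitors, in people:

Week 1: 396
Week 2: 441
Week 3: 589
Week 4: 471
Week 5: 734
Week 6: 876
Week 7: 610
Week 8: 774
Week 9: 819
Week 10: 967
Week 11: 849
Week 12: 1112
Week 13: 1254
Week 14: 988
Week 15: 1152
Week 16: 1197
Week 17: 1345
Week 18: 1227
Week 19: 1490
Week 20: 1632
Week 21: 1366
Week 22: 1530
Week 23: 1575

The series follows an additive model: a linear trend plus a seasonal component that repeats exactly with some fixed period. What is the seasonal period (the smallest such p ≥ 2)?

7

First differences y_{t+1} − y_t: 45, 148, -118, 263, 142, -266, 164, 45, 148, -118, 263, 142, -266, 164, 45, 148, …
The difference pattern repeats every 7 terms and not for any smaller step, so p = 7.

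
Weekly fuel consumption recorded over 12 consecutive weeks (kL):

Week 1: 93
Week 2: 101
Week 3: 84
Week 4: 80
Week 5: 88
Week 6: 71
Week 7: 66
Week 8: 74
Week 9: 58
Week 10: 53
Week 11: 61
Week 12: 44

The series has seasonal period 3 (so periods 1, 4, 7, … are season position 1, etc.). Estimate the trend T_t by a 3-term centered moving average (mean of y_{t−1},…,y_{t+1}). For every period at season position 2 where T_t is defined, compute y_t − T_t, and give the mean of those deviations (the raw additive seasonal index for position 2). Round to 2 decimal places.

8.25

Season position 2 occurs at t = 2, 5, 8, 11 (where T_t is defined).
t=2: T_2 = 92.6667; y_2 − T_2 = 101 − 92.6667 = 8.3333
t=5: T_5 = 79.6667; y_5 − T_5 = 88 − 79.6667 = 8.3333
t=8: T_8 = 66.0000; y_8 − T_8 = 74 − 66.0000 = 8.0000
t=11: T_11 = 52.6667; y_11 − T_11 = 61 − 52.6667 = 8.3333
Mean deviation: (8.3333 + 8.3333 + 8.0000 + 8.3333) / 4 = 8.25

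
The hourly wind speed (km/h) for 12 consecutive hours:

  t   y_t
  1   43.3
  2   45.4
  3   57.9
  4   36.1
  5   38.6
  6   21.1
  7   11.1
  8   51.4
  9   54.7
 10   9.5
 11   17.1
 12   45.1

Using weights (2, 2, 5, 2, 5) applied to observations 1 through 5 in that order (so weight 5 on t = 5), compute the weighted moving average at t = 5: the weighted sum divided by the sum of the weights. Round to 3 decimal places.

Weighted sum: 2·43.3 + 2·45.4 + 5·57.9 + 2·36.1 + 5·38.6 = 86.6 + 90.8 + 289.5 + 72.2 + 193.0 = 732.1
Weight total: 2 + 2 + 5 + 2 + 5 = 16
WMA = 732.1 / 16 = 45.756

45.756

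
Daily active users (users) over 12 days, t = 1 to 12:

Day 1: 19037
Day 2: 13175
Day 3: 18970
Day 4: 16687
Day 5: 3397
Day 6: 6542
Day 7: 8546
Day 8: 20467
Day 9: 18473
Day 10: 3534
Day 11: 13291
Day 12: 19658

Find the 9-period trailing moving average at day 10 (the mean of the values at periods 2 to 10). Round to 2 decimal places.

12199.00

Sum of periods 2–10: 13175 + 18970 + 16687 + 3397 + 6542 + 8546 + 20467 + 18473 + 3534 = 109791
Divide by 9: 109791 / 9 = 12199.00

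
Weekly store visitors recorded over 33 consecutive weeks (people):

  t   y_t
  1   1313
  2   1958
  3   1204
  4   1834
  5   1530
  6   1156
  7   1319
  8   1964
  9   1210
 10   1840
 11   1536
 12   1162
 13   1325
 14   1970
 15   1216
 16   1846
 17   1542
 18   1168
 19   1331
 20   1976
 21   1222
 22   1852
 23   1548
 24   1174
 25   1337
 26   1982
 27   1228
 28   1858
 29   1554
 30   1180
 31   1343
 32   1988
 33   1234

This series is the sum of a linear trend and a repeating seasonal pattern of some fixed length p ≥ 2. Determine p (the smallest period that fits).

6

First differences y_{t+1} − y_t: 645, -754, 630, -304, -374, 163, 645, -754, 630, -304, -374, 163, 645, -754, …
The difference pattern repeats every 6 terms and not for any smaller step, so p = 6.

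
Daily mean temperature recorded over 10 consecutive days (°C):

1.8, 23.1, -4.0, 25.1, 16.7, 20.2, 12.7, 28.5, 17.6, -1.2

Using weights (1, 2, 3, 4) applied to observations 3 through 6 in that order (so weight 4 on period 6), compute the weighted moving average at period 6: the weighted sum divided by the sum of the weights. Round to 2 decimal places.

Weighted sum: 1·-4.0 + 2·25.1 + 3·16.7 + 4·20.2 = -4.0 + 50.2 + 50.1 + 80.8 = 177.1
Weight total: 1 + 2 + 3 + 4 = 10
WMA = 177.1 / 10 = 17.71

17.71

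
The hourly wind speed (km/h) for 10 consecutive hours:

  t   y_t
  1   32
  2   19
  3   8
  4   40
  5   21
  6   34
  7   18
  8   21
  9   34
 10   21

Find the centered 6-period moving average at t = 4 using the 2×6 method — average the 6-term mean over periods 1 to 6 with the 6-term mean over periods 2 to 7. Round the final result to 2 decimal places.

24.50

Sum over 1–6: 32 + 19 + 8 + 40 + 21 + 34 = 154
Sum over 2–7: 19 + 8 + 40 + 21 + 34 + 18 = 140
CMA at t=4 = (154 + 140) / (2·6) = 294 / 12 = 24.50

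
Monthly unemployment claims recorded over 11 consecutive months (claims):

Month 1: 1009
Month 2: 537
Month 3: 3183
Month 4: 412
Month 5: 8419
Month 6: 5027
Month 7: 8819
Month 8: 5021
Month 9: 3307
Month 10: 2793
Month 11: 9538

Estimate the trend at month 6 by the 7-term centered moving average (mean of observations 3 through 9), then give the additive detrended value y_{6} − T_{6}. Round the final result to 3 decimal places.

Trend T_6 = (3183 + 412 + 8419 + 5027 + 8819 + 5021 + 3307) / 7 = 34188/7 = 4884.00000
Detrended value: 5027 − 4884.00000 = 143.000

143.000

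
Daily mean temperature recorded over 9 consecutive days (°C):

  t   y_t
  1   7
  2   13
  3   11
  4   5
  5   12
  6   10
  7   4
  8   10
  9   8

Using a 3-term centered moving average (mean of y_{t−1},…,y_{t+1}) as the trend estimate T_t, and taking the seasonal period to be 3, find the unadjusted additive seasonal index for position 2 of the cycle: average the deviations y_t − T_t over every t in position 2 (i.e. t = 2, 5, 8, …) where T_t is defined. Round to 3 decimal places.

2.778

Season position 2 occurs at t = 2, 5, 8 (where T_t is defined).
t=2: T_2 = 10.33333; y_2 − T_2 = 13 − 10.33333 = 2.66667
t=5: T_5 = 9.00000; y_5 − T_5 = 12 − 9.00000 = 3.00000
t=8: T_8 = 7.33333; y_8 − T_8 = 10 − 7.33333 = 2.66667
Mean deviation: (2.66667 + 3.00000 + 2.66667) / 3 = 2.778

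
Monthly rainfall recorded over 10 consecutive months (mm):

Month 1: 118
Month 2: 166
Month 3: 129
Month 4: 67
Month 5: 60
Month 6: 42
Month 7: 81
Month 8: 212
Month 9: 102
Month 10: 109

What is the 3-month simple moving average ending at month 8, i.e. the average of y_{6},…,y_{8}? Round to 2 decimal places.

111.67

Sum of periods 6–8: 42 + 81 + 212 = 335
Divide by 3: 335 / 3 = 111.67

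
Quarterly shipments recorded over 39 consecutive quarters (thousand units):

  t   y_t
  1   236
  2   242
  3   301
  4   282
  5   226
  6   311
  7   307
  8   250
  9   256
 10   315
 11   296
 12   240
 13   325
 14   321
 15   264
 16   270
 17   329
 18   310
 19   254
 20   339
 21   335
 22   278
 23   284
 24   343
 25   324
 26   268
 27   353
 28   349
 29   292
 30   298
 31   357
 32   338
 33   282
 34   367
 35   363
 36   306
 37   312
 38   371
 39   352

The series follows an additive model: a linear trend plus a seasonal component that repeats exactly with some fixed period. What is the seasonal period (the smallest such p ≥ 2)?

First differences y_{t+1} − y_t: 6, 59, -19, -56, 85, -4, -57, 6, 59, -19, -56, 85, -4, -57, 6, 59, …
The difference pattern repeats every 7 terms and not for any smaller step, so p = 7.

7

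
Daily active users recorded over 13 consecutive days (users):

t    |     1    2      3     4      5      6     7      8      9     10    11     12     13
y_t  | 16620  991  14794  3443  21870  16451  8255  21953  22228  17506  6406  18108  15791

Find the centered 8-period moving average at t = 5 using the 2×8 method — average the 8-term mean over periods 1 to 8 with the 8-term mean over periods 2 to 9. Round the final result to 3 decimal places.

13397.625

Sum over 1–8: 16620 + 991 + 14794 + 3443 + 21870 + 16451 + 8255 + 21953 = 104377
Sum over 2–9: 991 + 14794 + 3443 + 21870 + 16451 + 8255 + 21953 + 22228 = 109985
CMA at t=5 = (104377 + 109985) / (2·8) = 214362 / 16 = 13397.625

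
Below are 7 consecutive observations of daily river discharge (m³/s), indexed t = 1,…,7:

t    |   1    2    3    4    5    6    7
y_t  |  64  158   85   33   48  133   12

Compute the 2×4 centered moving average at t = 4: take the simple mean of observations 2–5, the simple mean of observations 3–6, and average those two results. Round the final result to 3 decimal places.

77.875

Sum over 2–5: 158 + 85 + 33 + 48 = 324
Sum over 3–6: 85 + 33 + 48 + 133 = 299
CMA at t=4 = (324 + 299) / (2·4) = 623 / 8 = 77.875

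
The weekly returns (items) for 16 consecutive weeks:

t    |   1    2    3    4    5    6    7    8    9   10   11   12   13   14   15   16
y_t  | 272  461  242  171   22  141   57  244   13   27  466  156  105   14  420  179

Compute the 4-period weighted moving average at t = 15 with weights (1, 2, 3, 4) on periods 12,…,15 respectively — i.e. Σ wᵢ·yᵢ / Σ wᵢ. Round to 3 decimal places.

Weighted sum: 1·156 + 2·105 + 3·14 + 4·420 = 156 + 210 + 42 + 1680 = 2088
Weight total: 1 + 2 + 3 + 4 = 10
WMA = 2088 / 10 = 208.800

208.800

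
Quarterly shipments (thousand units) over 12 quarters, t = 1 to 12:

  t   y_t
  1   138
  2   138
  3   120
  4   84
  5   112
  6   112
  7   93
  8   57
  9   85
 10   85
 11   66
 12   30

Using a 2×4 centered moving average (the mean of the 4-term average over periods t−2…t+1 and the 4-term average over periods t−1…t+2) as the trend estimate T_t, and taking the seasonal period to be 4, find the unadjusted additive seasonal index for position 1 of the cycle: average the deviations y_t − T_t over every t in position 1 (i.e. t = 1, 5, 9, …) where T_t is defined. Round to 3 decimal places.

Season position 1 occurs at t = 5, 9 (where T_t is defined).
t=5: T_5 = 103.62500; y_5 − T_5 = 112 − 103.62500 = 8.37500
t=9: T_9 = 76.62500; y_9 − T_9 = 85 − 76.62500 = 8.37500
Mean deviation: (8.37500 + 8.37500) / 2 = 8.375

8.375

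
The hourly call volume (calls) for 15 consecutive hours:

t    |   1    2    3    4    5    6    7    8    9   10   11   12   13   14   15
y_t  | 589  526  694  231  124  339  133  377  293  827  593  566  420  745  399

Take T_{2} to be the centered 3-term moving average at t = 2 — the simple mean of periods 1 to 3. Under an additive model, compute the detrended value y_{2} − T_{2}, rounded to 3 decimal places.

-77.000

Trend T_2 = (589 + 526 + 694) / 3 = 1809/3 = 603.00000
Detrended value: 526 − 603.00000 = -77.000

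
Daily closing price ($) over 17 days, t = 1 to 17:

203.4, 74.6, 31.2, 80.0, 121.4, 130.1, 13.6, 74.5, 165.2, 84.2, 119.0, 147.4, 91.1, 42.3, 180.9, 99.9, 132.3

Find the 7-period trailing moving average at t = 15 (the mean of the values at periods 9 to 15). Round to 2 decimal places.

118.59

Sum of periods 9–15: 165.2 + 84.2 + 119.0 + 147.4 + 91.1 + 42.3 + 180.9 = 830.1
Divide by 7: 830.1 / 7 = 118.59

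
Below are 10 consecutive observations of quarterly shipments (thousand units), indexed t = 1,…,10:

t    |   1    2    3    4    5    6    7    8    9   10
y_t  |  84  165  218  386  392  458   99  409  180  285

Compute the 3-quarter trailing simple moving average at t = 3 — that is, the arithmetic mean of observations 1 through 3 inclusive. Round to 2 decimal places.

155.67

Sum of periods 1–3: 84 + 165 + 218 = 467
Divide by 3: 467 / 3 = 155.67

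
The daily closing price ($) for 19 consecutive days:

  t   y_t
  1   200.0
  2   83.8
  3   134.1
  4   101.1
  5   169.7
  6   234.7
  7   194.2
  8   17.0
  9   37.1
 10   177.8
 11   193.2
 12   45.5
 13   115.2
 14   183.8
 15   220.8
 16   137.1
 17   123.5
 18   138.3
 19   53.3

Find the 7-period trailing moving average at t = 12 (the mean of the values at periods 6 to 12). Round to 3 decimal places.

Sum of periods 6–12: 234.7 + 194.2 + 17.0 + 37.1 + 177.8 + 193.2 + 45.5 = 899.5
Divide by 7: 899.5 / 7 = 128.500

128.500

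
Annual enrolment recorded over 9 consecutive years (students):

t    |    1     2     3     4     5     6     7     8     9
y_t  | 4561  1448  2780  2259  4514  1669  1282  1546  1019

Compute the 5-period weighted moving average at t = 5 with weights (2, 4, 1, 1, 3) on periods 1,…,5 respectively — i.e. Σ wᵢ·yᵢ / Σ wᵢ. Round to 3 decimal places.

Weighted sum: 2·4561 + 4·1448 + 1·2780 + 1·2259 + 3·4514 = 9122 + 5792 + 2780 + 2259 + 13542 = 33495
Weight total: 2 + 4 + 1 + 1 + 3 = 11
WMA = 33495 / 11 = 3045.000

3045.000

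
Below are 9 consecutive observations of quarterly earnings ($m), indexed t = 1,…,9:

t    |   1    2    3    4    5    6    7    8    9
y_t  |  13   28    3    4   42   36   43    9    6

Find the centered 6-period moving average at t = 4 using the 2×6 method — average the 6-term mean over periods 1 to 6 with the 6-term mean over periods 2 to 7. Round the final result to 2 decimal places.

Sum over 1–6: 13 + 28 + 3 + 4 + 42 + 36 = 126
Sum over 2–7: 28 + 3 + 4 + 42 + 36 + 43 = 156
CMA at t=4 = (126 + 156) / (2·6) = 282 / 12 = 23.50

23.50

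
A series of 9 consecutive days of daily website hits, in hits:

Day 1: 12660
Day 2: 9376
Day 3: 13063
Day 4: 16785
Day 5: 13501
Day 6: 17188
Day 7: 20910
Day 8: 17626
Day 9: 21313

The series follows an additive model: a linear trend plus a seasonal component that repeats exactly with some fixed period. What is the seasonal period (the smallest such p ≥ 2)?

3

First differences y_{t+1} − y_t: -3284, 3687, 3722, -3284, 3687, 3722, -3284, 3687, …
The difference pattern repeats every 3 terms and not for any smaller step, so p = 3.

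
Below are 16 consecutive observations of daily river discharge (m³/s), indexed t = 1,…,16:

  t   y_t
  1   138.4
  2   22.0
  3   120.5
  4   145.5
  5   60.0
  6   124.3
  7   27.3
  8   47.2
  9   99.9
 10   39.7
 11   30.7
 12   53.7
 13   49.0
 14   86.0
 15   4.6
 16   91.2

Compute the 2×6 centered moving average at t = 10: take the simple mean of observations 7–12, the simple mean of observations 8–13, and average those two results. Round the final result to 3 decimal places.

51.558

Sum over 7–12: 27.3 + 47.2 + 99.9 + 39.7 + 30.7 + 53.7 = 298.5
Sum over 8–13: 47.2 + 99.9 + 39.7 + 30.7 + 53.7 + 49.0 = 320.2
CMA at t=10 = (298.5 + 320.2) / (2·6) = 618.7 / 12 = 51.558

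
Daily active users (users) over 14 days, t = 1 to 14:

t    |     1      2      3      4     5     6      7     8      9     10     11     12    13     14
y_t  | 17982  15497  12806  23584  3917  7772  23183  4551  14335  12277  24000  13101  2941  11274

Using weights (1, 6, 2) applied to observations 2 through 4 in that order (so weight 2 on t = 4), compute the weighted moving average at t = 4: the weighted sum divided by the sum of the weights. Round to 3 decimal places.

15500.111

Weighted sum: 1·15497 + 6·12806 + 2·23584 = 15497 + 76836 + 47168 = 139501
Weight total: 1 + 6 + 2 = 9
WMA = 139501 / 9 = 15500.111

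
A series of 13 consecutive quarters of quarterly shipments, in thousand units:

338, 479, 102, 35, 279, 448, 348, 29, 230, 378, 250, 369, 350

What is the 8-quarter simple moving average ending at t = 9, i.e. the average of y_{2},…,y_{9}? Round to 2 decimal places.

Sum of periods 2–9: 479 + 102 + 35 + 279 + 448 + 348 + 29 + 230 = 1950
Divide by 8: 1950 / 8 = 243.75

243.75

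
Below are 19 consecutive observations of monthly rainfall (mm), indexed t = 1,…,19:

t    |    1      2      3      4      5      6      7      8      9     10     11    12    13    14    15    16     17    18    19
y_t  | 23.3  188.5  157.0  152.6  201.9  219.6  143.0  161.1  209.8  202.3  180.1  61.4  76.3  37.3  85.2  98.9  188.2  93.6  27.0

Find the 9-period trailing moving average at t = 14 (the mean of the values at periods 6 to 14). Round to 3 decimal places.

Sum of periods 6–14: 219.6 + 143.0 + 161.1 + 209.8 + 202.3 + 180.1 + 61.4 + 76.3 + 37.3 = 1290.9
Divide by 9: 1290.9 / 9 = 143.433

143.433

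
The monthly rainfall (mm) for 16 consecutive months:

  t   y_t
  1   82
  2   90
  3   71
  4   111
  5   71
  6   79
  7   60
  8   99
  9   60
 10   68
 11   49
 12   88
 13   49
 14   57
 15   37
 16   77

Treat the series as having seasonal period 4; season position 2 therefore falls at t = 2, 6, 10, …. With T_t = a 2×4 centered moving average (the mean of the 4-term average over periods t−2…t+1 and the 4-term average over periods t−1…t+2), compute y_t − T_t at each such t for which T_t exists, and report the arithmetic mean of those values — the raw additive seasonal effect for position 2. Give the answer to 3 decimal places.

Season position 2 occurs at t = 6, 10, 14 (where T_t is defined).
t=6: T_6 = 78.75000; y_6 − T_6 = 79 − 78.75000 = 0.25000
t=10: T_10 = 67.62500; y_10 − T_10 = 68 − 67.62500 = 0.37500
t=14: T_14 = 56.37500; y_14 − T_14 = 57 − 56.37500 = 0.62500
Mean deviation: (0.25000 + 0.37500 + 0.62500) / 3 = 0.417

0.417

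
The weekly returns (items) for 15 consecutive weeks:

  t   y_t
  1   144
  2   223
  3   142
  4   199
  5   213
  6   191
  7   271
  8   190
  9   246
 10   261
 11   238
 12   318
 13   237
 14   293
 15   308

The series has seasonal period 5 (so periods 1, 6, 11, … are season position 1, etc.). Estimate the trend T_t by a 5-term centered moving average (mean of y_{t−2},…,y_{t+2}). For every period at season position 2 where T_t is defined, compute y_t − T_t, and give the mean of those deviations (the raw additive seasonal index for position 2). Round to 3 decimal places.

Season position 2 occurs at t = 7, 12 (where T_t is defined).
t=7: T_7 = 222.20000; y_7 − T_7 = 271 − 222.20000 = 48.80000
t=12: T_12 = 269.40000; y_12 − T_12 = 318 − 269.40000 = 48.60000
Mean deviation: (48.80000 + 48.60000) / 2 = 48.700

48.700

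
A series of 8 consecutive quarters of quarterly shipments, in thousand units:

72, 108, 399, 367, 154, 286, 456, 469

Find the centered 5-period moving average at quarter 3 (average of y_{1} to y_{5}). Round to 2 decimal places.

220.00

Sum of periods 1–5: 72 + 108 + 399 + 367 + 154 = 1100
Divide by 5: 1100 / 5 = 220.00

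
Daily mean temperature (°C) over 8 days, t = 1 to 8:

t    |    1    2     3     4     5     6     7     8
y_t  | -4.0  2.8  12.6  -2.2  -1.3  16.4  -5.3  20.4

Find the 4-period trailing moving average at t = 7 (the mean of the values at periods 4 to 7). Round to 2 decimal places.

1.90

Sum of periods 4–7: (-2.2) + (-1.3) + 16.4 + (-5.3) = 7.6
Divide by 4: 7.6 / 4 = 1.90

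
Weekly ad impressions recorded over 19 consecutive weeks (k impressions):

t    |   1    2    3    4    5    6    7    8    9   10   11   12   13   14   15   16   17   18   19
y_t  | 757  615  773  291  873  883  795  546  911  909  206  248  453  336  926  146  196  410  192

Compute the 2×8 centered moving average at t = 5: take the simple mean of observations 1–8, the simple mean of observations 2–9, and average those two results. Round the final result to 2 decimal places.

701.25

Sum over 1–8: 757 + 615 + 773 + 291 + 873 + 883 + 795 + 546 = 5533
Sum over 2–9: 615 + 773 + 291 + 873 + 883 + 795 + 546 + 911 = 5687
CMA at t=5 = (5533 + 5687) / (2·8) = 11220 / 16 = 701.25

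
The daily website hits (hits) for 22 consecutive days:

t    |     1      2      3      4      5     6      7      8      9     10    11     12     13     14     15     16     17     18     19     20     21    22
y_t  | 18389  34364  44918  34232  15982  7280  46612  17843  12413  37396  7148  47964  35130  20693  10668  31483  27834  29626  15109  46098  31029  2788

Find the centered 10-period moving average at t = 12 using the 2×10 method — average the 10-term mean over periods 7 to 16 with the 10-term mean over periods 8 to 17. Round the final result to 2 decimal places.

25796.10

Sum over 7–16: 46612 + 17843 + 12413 + 37396 + 7148 + 47964 + 35130 + 20693 + 10668 + 31483 = 267350
Sum over 8–17: 17843 + 12413 + 37396 + 7148 + 47964 + 35130 + 20693 + 10668 + 31483 + 27834 = 248572
CMA at t=12 = (267350 + 248572) / (2·10) = 515922 / 20 = 25796.10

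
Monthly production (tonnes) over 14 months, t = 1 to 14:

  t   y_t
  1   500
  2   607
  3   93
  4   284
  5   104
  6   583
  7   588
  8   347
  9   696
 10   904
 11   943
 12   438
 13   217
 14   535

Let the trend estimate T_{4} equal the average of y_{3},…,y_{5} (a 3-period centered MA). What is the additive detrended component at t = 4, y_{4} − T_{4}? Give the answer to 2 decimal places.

123.67

Trend T_4 = (93 + 284 + 104) / 3 = 481/3 = 160.3333
Detrended value: 284 − 160.3333 = 123.67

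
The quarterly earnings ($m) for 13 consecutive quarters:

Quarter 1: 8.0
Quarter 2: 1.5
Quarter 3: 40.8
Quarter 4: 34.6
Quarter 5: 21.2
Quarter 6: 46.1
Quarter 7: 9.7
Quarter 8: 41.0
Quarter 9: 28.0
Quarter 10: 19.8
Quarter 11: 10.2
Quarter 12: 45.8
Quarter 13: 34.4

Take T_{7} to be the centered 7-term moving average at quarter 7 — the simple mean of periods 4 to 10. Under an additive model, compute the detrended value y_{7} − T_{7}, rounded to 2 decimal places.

-18.93

Trend T_7 = (34.6 + 21.2 + 46.1 + 9.7 + 41.0 + 28.0 + 19.8) / 7 = 200.4/7 = 28.6286
Detrended value: 9.7 − 28.6286 = -18.93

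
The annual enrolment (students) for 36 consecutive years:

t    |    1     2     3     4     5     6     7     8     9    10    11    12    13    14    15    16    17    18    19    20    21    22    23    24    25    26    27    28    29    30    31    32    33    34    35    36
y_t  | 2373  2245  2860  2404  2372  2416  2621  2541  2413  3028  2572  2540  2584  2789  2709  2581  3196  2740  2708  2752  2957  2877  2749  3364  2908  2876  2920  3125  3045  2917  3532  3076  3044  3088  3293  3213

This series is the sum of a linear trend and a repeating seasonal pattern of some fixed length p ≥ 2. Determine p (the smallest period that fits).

7

First differences y_{t+1} − y_t: -128, 615, -456, -32, 44, 205, -80, -128, 615, -456, -32, 44, 205, -80, -128, 615, …
The difference pattern repeats every 7 terms and not for any smaller step, so p = 7.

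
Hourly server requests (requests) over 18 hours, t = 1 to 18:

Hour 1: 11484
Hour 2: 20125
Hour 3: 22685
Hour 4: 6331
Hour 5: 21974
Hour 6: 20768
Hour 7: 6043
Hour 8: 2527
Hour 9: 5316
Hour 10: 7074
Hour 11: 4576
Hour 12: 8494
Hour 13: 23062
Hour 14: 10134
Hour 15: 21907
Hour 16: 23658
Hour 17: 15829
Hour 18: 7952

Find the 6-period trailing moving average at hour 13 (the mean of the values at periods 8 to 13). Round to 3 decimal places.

8508.167

Sum of periods 8–13: 2527 + 5316 + 7074 + 4576 + 8494 + 23062 = 51049
Divide by 6: 51049 / 6 = 8508.167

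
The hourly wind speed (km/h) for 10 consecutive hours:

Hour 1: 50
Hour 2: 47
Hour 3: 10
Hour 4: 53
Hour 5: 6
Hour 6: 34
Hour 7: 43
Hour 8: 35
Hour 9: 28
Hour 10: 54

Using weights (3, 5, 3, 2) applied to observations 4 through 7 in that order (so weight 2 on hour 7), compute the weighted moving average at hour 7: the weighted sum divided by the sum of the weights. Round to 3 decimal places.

29.000

Weighted sum: 3·53 + 5·6 + 3·34 + 2·43 = 159 + 30 + 102 + 86 = 377
Weight total: 3 + 5 + 3 + 2 = 13
WMA = 377 / 13 = 29.000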